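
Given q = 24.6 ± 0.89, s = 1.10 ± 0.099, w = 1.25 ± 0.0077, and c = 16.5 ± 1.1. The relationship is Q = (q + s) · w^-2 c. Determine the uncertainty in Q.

Let u = q + s = 25.7. δu = √(δq² + δs²) = √(0.792 + 0.00980) = 0.895, so δu/u = 0.0348.
Q is then a monomial in u, w, c:
δQ/Q = √((δu/u)² + (-2·δw/w)² + (1·δc/c)²) = √(0.00121 + 0.000152 + 0.00444) = 0.0762
Q = 271, so δQ = 0.0762 × 271 = 20.7.

20.7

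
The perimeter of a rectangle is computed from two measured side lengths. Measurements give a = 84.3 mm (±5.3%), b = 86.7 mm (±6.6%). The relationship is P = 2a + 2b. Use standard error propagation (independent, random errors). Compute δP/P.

Absolute uncertainties add in quadrature for a linear combination:
  (2·δa)² = 79.8;  (2·δb)² = 131
δP = √(211) = 14.5 mm
P = 342 mm, so δP/P = 14.5/342 = 0.0425.

0.0425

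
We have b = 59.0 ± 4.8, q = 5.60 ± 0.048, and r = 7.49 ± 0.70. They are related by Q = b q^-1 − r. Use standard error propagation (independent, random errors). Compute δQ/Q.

Let p = b·q^-1 = 10.5. δp/p = √((1·δb/b)² + (-1·δq/q)²) = √(0.00662 + 7.35e-05) = 0.0818, so δp = 0.862.
Q = p − r: δQ = √(δp² + δr²) = √(0.743 + 0.490) = 1.11
Q = 3.05, so δQ/Q = 1.11/3.05 = 0.365.

0.365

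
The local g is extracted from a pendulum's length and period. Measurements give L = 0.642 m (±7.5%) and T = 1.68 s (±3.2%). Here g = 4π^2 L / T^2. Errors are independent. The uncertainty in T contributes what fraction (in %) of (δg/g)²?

42.1%

(δg/g)² = (1·δL/L)² + (-2·δT/T)²
  L term: (1×0.0750)² = 0.00562
  T term: (-2×0.0320)² = 0.00410
Total = 0.00972. Share from T = 0.00410/0.00972 = 0.421.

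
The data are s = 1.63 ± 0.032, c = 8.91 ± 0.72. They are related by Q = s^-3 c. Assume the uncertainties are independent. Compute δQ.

0.206

Since Q is a product/quotient, work with relative uncertainties:
  (-3·δs/s)² = (-3×0.0196)² = 0.00347;  (1·δc/c)² = (1×0.0808)² = 0.00653
δQ/Q = √(0.01000) = 0.1000
Q = 2.06, so δQ = 0.1000 × 2.06 = 0.206.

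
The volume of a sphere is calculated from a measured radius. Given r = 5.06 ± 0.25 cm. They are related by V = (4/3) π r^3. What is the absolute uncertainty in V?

Since V is a product/quotient, work with relative uncertainties:
  (3·δr/r)² = (3×0.0494)² = 0.0220
δV/V = √(0.0220) = 0.148
V = 543 cm^3, so δV = 0.148 × 543 = 80.4 cm^3.

80.4 cm^3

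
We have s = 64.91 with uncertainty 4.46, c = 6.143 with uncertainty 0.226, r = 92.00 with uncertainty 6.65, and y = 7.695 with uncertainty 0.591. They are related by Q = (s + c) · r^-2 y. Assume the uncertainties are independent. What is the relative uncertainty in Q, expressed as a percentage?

Let u = s + c = 71.05. δu = √(δs² + δc²) = √(19.9 + 0.0511) = 4.47, so δu/u = 0.0629.
Q is then a monomial in u, r, y:
δQ/Q = √((δu/u)² + (-2·δr/r)² + (1·δy/y)²) = √(0.00395 + 0.0209 + 0.00590) = 0.175

17.5%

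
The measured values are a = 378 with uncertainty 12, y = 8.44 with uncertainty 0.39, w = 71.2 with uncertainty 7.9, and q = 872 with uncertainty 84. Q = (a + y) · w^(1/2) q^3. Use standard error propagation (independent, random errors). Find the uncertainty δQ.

Let u = a + y = 386. δu = √(δa² + δy²) = √(144 + 0.152) = 12.0, so δu/u = 0.0311.
Q is then a monomial in u, w, q:
δQ/Q = √((δu/u)² + (½·δw/w)² + (3·δq/q)²) = √(0.000965 + 0.00308 + 0.0835) = 0.296
Q = 2.16e+12, so δQ = 0.296 × 2.16e+12 = 6.4e+11.

6.4e+11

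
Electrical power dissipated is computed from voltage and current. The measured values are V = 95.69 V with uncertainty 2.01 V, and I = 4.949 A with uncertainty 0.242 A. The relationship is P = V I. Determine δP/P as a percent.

5.32%

P is a product of powers, so relative uncertainties combine in quadrature:
  (1·δV/V)² = (1×0.0210)² = 0.000441;  (1·δI/I)² = (1×0.0489)² = 0.00239
δP/P = √(0.00283) = 0.0532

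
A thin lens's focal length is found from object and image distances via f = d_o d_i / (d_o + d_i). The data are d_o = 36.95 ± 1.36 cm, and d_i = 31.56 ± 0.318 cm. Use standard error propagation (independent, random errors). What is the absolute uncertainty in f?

0.303 cm

∂f/∂d_o = (d_i/(d_o+d_i))² = 0.212;  ∂f/∂d_i = (d_o/(d_o+d_i))² = 0.291
δf = √((∂f/∂d_o · δd_o)² + (∂f/∂d_i · δd_i)²) = √(0.0833 + 0.00856) = 0.303 cm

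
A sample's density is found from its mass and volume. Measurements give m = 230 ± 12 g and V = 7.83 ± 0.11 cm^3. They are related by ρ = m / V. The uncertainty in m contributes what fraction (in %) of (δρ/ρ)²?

(δρ/ρ)² = (1·δm/m)² + (-1·δV/V)²
  m term: (1×0.0522)² = 0.00272
  V term: (-1×0.0140)² = 0.000197
Total = 0.00292. Share from m = 0.00272/0.00292 = 0.932.

93.2%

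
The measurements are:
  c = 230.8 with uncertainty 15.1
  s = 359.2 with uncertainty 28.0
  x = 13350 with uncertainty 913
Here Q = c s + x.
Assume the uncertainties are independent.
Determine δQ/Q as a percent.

Let p = c·s = 82900. δp/p = √((1·δc/c)² + (1·δs/s)²) = √(0.00428 + 0.00608) = 0.102, so δp = 8440.
Q = p + x: δQ = √(δp² + δx²) = √(7.12e+07 + 8.34e+05) = 8490
Q = 96250, so δQ/Q = 8490/96250 = 0.0882.

8.82%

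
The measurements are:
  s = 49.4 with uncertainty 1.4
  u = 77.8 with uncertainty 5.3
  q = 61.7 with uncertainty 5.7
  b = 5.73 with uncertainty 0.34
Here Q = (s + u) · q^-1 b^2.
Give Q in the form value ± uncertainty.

Let w = s + u = 127. δw = √(δs² + δu²) = √(1.96 + 28.1) = 5.48, so δw/w = 0.0431.
Q is then a monomial in w, q, b:
δQ/Q = √((δw/w)² + (-1·δq/q)² + (2·δb/b)²) = √(0.00186 + 0.00853 + 0.0141) = 0.156
Q = 67.7, so δQ = 0.156 × 67.7 = 10.6.

67.7 ± 10.6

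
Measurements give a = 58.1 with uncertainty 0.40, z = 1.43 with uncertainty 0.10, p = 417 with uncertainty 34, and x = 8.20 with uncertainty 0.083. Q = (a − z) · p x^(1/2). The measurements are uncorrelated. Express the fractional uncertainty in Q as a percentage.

Let u = a − z = 56.7. δu = √(δa² + δz²) = √(0.160 + 0.0100) = 0.412, so δu/u = 0.00728.
Q is then a monomial in u, p, x:
δQ/Q = √((δu/u)² + (1·δp/p)² + (½·δx/x)²) = √(5.29e-05 + 0.00665 + 2.56e-05) = 0.0820

8.20%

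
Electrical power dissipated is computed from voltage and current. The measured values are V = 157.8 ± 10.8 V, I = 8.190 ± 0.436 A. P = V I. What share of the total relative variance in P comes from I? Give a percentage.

37.7%

(δP/P)² = (1·δV/V)² + (1·δI/I)²
  V term: (1×0.0684)² = 0.00468
  I term: (1×0.0532)² = 0.00283
Total = 0.00752. Share from I = 0.00283/0.00752 = 0.377.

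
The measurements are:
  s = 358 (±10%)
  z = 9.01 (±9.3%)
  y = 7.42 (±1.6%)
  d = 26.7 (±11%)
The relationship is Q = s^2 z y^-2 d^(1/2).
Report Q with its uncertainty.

(1.08 ± 0.249) × 10^5

Since Q is a product/quotient, work with relative uncertainties:
  (2·δs/s)² = (2×0.100)² = 0.0400;  (1·δz/z)² = (1×0.0930)² = 0.00865;  (-2·δy/y)² = (-2×0.0160)² = 0.00102;  (½·δd/d)² = (0.5×0.110)² = 0.00302
δQ/Q = √(0.0527) = 0.230
Q = 1.08e+05, so δQ = 0.230 × 1.08e+05 = 24900.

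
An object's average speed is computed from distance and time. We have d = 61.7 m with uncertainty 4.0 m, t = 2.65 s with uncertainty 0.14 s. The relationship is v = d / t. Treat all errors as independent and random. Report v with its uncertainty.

23.3 ± 1.95 m/s

v is a product of powers, so relative uncertainties combine in quadrature:
  (1·δd/d)² = (1×0.0648)² = 0.00420;  (-1·δt/t)² = (-1×0.0528)² = 0.00279
δv/v = √(0.00699) = 0.0836
v = 23.3 m/s, so δv = 0.0836 × 23.3 = 1.95 m/s.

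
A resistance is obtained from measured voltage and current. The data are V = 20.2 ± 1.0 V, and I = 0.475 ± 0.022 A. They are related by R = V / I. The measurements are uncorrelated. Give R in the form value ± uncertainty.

42.5 ± 2.88 Ω

For a monomial R ∝ V, I^-1, fractional errors add in quadrature:
  (1·δV/V)² = (1×0.0495)² = 0.00245;  (-1·δI/I)² = (-1×0.0463)² = 0.00215
δR/R = √(0.00460) = 0.0678
R = 42.5 Ω, so δR = 0.0678 × 42.5 = 2.88 Ω.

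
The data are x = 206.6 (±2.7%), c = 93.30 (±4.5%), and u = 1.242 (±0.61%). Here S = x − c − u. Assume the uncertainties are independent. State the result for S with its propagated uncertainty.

For a sum/difference, combine absolute errors in quadrature:
  (δx)² = 31.1;  (δc)² = 17.6;  (δu)² = 5.74e-05
δS = √(48.7) = 6.98
S = 112.1.

112.1 ± 6.98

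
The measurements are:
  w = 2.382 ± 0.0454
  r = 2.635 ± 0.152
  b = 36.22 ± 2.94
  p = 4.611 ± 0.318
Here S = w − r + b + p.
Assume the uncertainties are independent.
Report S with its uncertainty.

40.58 ± 2.96

Each term contributes (cᵢ δxᵢ)² to (δS)²:
  (δw)² = 0.00206;  (δr)² = 0.0231;  (δb)² = 8.64;  (δp)² = 0.101
δS = √(8.77) = 2.96
S = 40.58.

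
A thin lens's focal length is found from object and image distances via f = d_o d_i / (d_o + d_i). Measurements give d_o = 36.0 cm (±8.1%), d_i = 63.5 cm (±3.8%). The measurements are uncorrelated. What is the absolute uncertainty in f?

∂f/∂d_o = (d_i/(d_o+d_i))² = 0.407;  ∂f/∂d_i = (d_o/(d_o+d_i))² = 0.131
δf = √((∂f/∂d_o · δd_o)² + (∂f/∂d_i · δd_i)²) = √(1.41 + 0.0998) = 1.23 cm

1.23 cm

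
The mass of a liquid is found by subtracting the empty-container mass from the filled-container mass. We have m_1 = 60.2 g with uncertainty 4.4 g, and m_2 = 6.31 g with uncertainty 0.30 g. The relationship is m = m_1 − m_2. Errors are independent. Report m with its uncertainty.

53.9 ± 4.41 g

m is a linear combination, so absolute uncertainties add in quadrature:
  (δm_1)² = 19.4;  (δm_2)² = 0.0900
δm = √(19.5) = 4.41 g
m = 53.9 g.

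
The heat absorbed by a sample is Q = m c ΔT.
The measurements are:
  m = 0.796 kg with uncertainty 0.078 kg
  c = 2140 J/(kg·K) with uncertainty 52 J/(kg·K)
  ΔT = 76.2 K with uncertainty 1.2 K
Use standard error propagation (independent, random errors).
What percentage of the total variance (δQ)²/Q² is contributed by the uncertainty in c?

5.66%

(δQ/Q)² = (1·δm/m)² + (1·δc/c)² + (1·δΔT/ΔT)²
  m term: (1×0.0980)² = 0.00960
  c term: (1×0.0243)² = 0.000590
  ΔT term: (1×0.0157)² = 0.000248
Total = 0.0104. Share from c = 0.000590/0.0104 = 0.0566.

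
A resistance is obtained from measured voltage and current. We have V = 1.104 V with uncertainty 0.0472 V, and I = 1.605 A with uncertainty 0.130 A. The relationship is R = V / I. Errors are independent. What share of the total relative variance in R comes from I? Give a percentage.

(δR/R)² = (1·δV/V)² + (-1·δI/I)²
  V term: (1×0.0428)² = 0.00183
  I term: (-1×0.0810)² = 0.00656
Total = 0.00839. Share from I = 0.00656/0.00839 = 0.782.

78.2%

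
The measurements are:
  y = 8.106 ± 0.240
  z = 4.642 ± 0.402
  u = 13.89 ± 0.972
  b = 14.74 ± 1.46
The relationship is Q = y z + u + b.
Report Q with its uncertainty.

Let p = y·z = 37.63. δp/p = √((1·δy/y)² + (1·δz/z)²) = √(0.000877 + 0.00750) = 0.0915, so δp = 3.44.
Q = p + u + b: δQ = √(δp² + δu² + δb²) = √(11.9 + 0.945 + 2.13) = 3.86
Q = 66.26.

66.26 ± 3.86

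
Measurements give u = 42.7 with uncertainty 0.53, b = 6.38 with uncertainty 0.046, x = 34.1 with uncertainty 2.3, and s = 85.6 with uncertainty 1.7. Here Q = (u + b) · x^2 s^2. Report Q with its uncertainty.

Let w = u + b = 49.1. δw = √(δu² + δb²) = √(0.281 + 0.00212) = 0.532, so δw/w = 0.0108.
Q is then a monomial in w, x, s:
δQ/Q = √((δw/w)² + (2·δx/x)² + (2·δs/s)²) = √(0.000117 + 0.0182 + 0.00158) = 0.141
Q = 4.18e+08, so δQ = 0.141 × 4.18e+08 = 5.9e+07.

(4.18 ± 0.590) × 10^8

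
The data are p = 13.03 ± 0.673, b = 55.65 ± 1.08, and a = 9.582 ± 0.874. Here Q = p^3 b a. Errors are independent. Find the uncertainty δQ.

Each factor contributes (exponent × relative error)² to (δQ/Q)²:
  (3·δp/p)² = (3×0.0517)² = 0.0240;  (1·δb/b)² = (1×0.0194)² = 0.000377;  (1·δa/a)² = (1×0.0912)² = 0.00832
δQ/Q = √(0.0327) = 0.181
Q = 1.18e+06, so δQ = 0.181 × 1.18e+06 = 2.13e+05.

2.13e+05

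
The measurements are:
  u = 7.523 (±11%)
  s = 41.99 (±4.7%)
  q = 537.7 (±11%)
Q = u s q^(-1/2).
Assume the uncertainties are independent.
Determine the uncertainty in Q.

Since Q is a product/quotient, work with relative uncertainties:
  (1·δu/u)² = (1×0.110)² = 0.0121;  (1·δs/s)² = (1×0.0470)² = 0.00221;  (−½·δq/q)² = (-0.5×0.110)² = 0.00302
δQ/Q = √(0.0173) = 0.132
Q = 13.62, so δQ = 0.132 × 13.62 = 1.79.

1.79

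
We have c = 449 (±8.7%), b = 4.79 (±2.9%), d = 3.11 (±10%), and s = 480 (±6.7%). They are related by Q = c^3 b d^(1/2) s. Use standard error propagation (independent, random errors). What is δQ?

1.01e+11

Each factor contributes (exponent × relative error)² to (δQ/Q)²:
  (3·δc/c)² = (3×0.0870)² = 0.0681;  (1·δb/b)² = (1×0.0290)² = 0.000841;  (½·δd/d)² = (0.5×0.100)² = 0.00250;  (1·δs/s)² = (1×0.0670)² = 0.00449
δQ/Q = √(0.0760) = 0.276
Q = 3.67e+11, so δQ = 0.276 × 3.67e+11 = 1.01e+11.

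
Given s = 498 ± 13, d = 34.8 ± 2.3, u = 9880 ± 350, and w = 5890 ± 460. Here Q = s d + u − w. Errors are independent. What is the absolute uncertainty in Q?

Let p = s·d = 17300. δp/p = √((1·δs/s)² + (1·δd/d)²) = √(0.000681 + 0.00437) = 0.0711, so δp = 1230.
Q = p + u − w: δQ = √(δp² + δu² + δw²) = √(1.52e+06 + 1.22e+05 + 2.12e+05) = 1360

1360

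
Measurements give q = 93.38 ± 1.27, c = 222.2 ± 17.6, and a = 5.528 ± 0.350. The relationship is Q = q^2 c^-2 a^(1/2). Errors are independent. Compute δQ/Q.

Each factor contributes (exponent × relative error)² to (δQ/Q)²:
  (2·δq/q)² = (2×0.0136)² = 0.000740;  (-2·δc/c)² = (-2×0.0792)² = 0.0251;  (½·δa/a)² = (0.5×0.0633)² = 0.00100
δQ/Q = √(0.0268) = 0.164

0.164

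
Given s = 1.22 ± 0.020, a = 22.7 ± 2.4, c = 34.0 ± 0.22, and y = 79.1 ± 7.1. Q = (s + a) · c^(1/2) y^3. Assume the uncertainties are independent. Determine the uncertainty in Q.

Let u = s + a = 23.9. δu = √(δs² + δa²) = √(0.000400 + 5.76) = 2.40, so δu/u = 0.100.
Q is then a monomial in u, c, y:
δQ/Q = √((δu/u)² + (½·δc/c)² + (3·δy/y)²) = √(0.0101 + 1.05e-05 + 0.0725) = 0.287
Q = 6.9e+07, so δQ = 0.287 × 6.9e+07 = 1.98e+07.

1.98e+07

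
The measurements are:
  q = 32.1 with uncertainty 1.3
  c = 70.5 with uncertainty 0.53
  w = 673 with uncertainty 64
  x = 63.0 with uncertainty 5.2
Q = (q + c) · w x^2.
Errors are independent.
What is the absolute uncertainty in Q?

5.23e+07

Let u = q + c = 103. δu = √(δq² + δc²) = √(1.69 + 0.281) = 1.40, so δu/u = 0.0137.
Q is then a monomial in u, w, x:
δQ/Q = √((δu/u)² + (1·δw/w)² + (2·δx/x)²) = √(0.000187 + 0.00904 + 0.0273) = 0.191
Q = 2.74e+08, so δQ = 0.191 × 2.74e+08 = 5.23e+07.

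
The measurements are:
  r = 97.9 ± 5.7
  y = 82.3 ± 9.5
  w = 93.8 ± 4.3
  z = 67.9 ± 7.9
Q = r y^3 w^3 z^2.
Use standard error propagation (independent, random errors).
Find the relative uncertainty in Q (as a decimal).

Products/powers → add relative errors in quadrature, weighted by exponent:
  (1·δr/r)² = (1×0.0582)² = 0.00339;  (3·δy/y)² = (3×0.115)² = 0.120;  (3·δw/w)² = (3×0.0458)² = 0.0189;  (2·δz/z)² = (2×0.116)² = 0.0541
δQ/Q = √(0.196) = 0.443

0.443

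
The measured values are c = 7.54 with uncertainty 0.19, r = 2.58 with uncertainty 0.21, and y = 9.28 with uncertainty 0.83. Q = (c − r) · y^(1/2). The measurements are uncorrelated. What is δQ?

Let u = c − r = 4.96. δu = √(δc² + δr²) = √(0.0361 + 0.0441) = 0.283, so δu/u = 0.0571.
Q is then a monomial in u, y:
δQ/Q = √((δu/u)² + (½·δy/y)²) = √(0.00326 + 0.00200) = 0.0725
Q = 15.1, so δQ = 0.0725 × 15.1 = 1.10.

1.10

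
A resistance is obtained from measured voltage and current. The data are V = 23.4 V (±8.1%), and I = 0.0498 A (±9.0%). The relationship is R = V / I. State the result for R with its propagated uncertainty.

470 ± 56.9 Ω

Each factor contributes (exponent × relative error)² to (δR/R)²:
  (1·δV/V)² = (1×0.0810)² = 0.00656;  (-1·δI/I)² = (-1×0.0900)² = 0.00810
δR/R = √(0.0147) = 0.121
R = 470 Ω, so δR = 0.121 × 470 = 56.9 Ω.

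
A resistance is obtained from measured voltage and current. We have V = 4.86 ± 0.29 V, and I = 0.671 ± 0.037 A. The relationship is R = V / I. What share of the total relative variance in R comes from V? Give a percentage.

53.9%

(δR/R)² = (1·δV/V)² + (-1·δI/I)²
  V term: (1×0.0597)² = 0.00356
  I term: (-1×0.0551)² = 0.00304
Total = 0.00660. Share from V = 0.00356/0.00660 = 0.539.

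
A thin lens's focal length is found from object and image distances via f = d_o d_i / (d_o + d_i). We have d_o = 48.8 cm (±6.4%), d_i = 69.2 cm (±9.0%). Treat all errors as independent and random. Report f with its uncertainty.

∂f/∂d_o = (d_i/(d_o+d_i))² = 0.344;  ∂f/∂d_i = (d_o/(d_o+d_i))² = 0.171
δf = √((∂f/∂d_o · δd_o)² + (∂f/∂d_i · δd_i)²) = √(1.15 + 1.13) = 1.51 cm
f = 28.6 cm.

28.6 ± 1.51 cm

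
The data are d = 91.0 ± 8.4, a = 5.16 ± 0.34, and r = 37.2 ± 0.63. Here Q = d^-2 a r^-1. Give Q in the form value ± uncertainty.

(1.68 ± 0.330) × 10^-5

Q is a product of powers, so relative uncertainties combine in quadrature:
  (-2·δd/d)² = (-2×0.0923)² = 0.0341;  (1·δa/a)² = (1×0.0659)² = 0.00434;  (-1·δr/r)² = (-1×0.0169)² = 0.000287
δQ/Q = √(0.0387) = 0.197
Q = 1.68e-05, so δQ = 0.197 × 1.68e-05 = 3.3e-06.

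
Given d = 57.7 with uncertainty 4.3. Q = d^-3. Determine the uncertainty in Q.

1.16e-06

Q ∝ d^-3, so δQ/Q = |-3| · δd/d = 3 × 0.0745 = 0.224.
Q = 5.21e-06, so δQ = 0.224 × 5.21e-06 = 1.16e-06.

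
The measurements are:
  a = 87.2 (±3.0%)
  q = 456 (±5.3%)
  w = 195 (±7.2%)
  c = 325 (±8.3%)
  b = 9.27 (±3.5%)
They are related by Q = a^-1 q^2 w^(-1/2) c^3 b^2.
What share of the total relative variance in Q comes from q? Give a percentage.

14.0%

(δQ/Q)² = (-1·δa/a)² + (2·δq/q)² + (−½·δw/w)² + (3·δc/c)² + (2·δb/b)²
  a term: (-1×0.0300)² = 0.000900
  q term: (2×0.0530)² = 0.0112
  w term: (-0.5×0.0720)² = 0.00130
  c term: (3×0.0830)² = 0.0620
  b term: (2×0.0350)² = 0.00490
Total = 0.0803. Share from q = 0.0112/0.0803 = 0.140.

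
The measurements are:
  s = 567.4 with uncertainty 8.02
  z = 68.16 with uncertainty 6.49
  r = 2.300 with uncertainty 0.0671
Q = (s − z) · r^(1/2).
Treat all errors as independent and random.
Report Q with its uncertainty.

757.1 ± 19.2

Let u = s − z = 499.2. δu = √(δs² + δz²) = √(64.3 + 42.1) = 10.3, so δu/u = 0.0207.
Q is then a monomial in u, r:
δQ/Q = √((δu/u)² + (½·δr/r)²) = √(0.000427 + 0.000213) = 0.0253
Q = 757.1, so δQ = 0.0253 × 757.1 = 19.2.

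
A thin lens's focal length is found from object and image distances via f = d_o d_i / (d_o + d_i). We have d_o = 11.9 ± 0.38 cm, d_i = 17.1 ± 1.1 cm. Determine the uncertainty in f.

∂f/∂d_o = (d_i/(d_o+d_i))² = 0.348;  ∂f/∂d_i = (d_o/(d_o+d_i))² = 0.168
δf = √((∂f/∂d_o · δd_o)² + (∂f/∂d_i · δd_i)²) = √(0.0175 + 0.0343) = 0.228 cm

0.228 cm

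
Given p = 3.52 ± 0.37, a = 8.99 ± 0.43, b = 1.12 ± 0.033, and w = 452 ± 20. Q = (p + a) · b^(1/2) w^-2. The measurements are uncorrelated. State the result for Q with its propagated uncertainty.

Let u = p + a = 12.5. δu = √(δp² + δa²) = √(0.137 + 0.185) = 0.567, so δu/u = 0.0453.
Q is then a monomial in u, b, w:
δQ/Q = √((δu/u)² + (½·δb/b)² + (-2·δw/w)²) = √(0.00206 + 0.000217 + 0.00783) = 0.101
Q = 6.48e-05, so δQ = 0.101 × 6.48e-05 = 6.51e-06.

(6.48 ± 0.651) × 10^-5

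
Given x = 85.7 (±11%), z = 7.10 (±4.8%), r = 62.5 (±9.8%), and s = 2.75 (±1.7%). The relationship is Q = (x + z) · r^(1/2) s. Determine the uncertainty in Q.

230

Let u = x + z = 92.8. δu = √(δx² + δz²) = √(88.9 + 0.116) = 9.43, so δu/u = 0.102.
Q is then a monomial in u, r, s:
δQ/Q = √((δu/u)² + (½·δr/r)² + (1·δs/s)²) = √(0.0103 + 0.00240 + 0.000289) = 0.114
Q = 2020, so δQ = 0.114 × 2020 = 230.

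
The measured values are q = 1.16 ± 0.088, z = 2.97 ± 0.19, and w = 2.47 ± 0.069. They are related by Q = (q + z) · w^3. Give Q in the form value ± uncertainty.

62.2 ± 6.10

Let u = q + z = 4.13. δu = √(δq² + δz²) = √(0.00774 + 0.0361) = 0.209, so δu/u = 0.0507.
Q is then a monomial in u, w:
δQ/Q = √((δu/u)² + (3·δw/w)²) = √(0.00257 + 0.00702) = 0.0979
Q = 62.2, so δQ = 0.0979 × 62.2 = 6.10.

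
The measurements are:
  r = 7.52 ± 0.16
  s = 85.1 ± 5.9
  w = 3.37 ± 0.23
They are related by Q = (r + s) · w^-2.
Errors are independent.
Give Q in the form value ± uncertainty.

8.16 ± 1.23

Let u = r + s = 92.6. δu = √(δr² + δs²) = √(0.0256 + 34.8) = 5.90, so δu/u = 0.0637.
Q is then a monomial in u, w:
δQ/Q = √((δu/u)² + (-2·δw/w)²) = √(0.00406 + 0.0186) = 0.151
Q = 8.16, so δQ = 0.151 × 8.16 = 1.23.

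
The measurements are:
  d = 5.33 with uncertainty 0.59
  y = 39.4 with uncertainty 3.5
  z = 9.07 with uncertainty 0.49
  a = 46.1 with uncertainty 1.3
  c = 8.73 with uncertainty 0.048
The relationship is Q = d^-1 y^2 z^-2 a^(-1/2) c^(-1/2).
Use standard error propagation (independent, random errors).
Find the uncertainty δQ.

0.0417

Since Q is a product/quotient, work with relative uncertainties:
  (-1·δd/d)² = (-1×0.111)² = 0.0123;  (2·δy/y)² = (2×0.0888)² = 0.0316;  (-2·δz/z)² = (-2×0.0540)² = 0.0117;  (−½·δa/a)² = (-0.5×0.0282)² = 0.000199;  (−½·δc/c)² = (-0.5×0.00550)² = 7.56e-06
δQ/Q = √(0.0557) = 0.236
Q = 0.176, so δQ = 0.236 × 0.176 = 0.0417.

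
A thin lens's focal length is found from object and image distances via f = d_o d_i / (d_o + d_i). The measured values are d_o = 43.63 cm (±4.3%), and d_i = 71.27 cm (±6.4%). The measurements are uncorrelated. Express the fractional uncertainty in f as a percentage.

∂f/∂d_o = (d_i/(d_o+d_i))² = 0.385;  ∂f/∂d_i = (d_o/(d_o+d_i))² = 0.144
δf = √((∂f/∂d_o · δd_o)² + (∂f/∂d_i · δd_i)²) = √(0.521 + 0.433) = 0.977 cm
f = 27.06 cm, so δf/f = 0.977/27.06 = 0.0361.

3.61%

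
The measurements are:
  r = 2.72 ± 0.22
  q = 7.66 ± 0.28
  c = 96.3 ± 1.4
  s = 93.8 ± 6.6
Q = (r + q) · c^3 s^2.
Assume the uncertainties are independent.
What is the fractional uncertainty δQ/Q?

0.151

Let u = r + q = 10.4. δu = √(δr² + δq²) = √(0.0484 + 0.0784) = 0.356, so δu/u = 0.0343.
Q is then a monomial in u, c, s:
δQ/Q = √((δu/u)² + (3·δc/c)² + (2·δs/s)²) = √(0.00118 + 0.00190 + 0.0198) = 0.151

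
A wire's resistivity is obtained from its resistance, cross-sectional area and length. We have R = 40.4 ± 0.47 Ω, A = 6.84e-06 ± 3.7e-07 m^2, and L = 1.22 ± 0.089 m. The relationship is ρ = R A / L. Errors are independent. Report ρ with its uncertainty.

Each factor contributes (exponent × relative error)² to (δρ/ρ)²:
  (1·δR/R)² = (1×0.0116)² = 0.000135;  (1·δA/A)² = (1×0.0541)² = 0.00293;  (-1·δL/L)² = (-1×0.0730)² = 0.00532
δρ/ρ = √(0.00838) = 0.0916
ρ = 0.000227 Ω·m, so δρ = 0.0916 × 0.000227 = 2.07e-05 Ω·m.

(2.27 ± 0.207) × 10^-4 Ω·m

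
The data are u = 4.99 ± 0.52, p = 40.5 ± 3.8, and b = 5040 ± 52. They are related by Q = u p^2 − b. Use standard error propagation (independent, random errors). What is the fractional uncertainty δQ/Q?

Let w = u·p^2 = 8180. δw/w = √((1·δu/u)² + (2·δp/p)²) = √(0.0109 + 0.0352) = 0.215, so δw = 1760.
Q = w − b: δQ = √(δw² + δb²) = √(3.09e+06 + 2700) = 1760
Q = 3140, so δQ/Q = 1760/3140 = 0.559.

0.559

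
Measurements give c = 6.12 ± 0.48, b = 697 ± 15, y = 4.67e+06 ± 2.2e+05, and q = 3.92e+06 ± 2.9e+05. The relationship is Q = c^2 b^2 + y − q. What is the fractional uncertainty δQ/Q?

0.157

Let p = c^2·b^2 = 1.82e+07. δp/p = √((2·δc/c)² + (2·δb/b)²) = √(0.0246 + 0.00185) = 0.163, so δp = 2.96e+06.
Q = p + y − q: δQ = √(δp² + δy² + δq²) = √(8.76e+12 + 4.84e+10 + 8.41e+10) = 2.98e+06
Q = 1.89e+07, so δQ/Q = 2.98e+06/1.89e+07 = 0.157.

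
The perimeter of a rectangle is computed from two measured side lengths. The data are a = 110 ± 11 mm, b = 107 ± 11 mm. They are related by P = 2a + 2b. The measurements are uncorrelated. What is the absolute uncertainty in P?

31.1 mm

Each term contributes (cᵢ δxᵢ)² to (δP)²:
  (2·δa)² = 484;  (2·δb)² = 484
δP = √(968) = 31.1 mm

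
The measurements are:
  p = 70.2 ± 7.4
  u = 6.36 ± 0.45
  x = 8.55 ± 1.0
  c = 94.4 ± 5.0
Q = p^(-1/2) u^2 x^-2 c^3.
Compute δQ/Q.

0.321

Since Q is a product/quotient, work with relative uncertainties:
  (−½·δp/p)² = (-0.5×0.105)² = 0.00278;  (2·δu/u)² = (2×0.0708)² = 0.0200;  (-2·δx/x)² = (-2×0.117)² = 0.0547;  (3·δc/c)² = (3×0.0530)² = 0.0252
δQ/Q = √(0.103) = 0.321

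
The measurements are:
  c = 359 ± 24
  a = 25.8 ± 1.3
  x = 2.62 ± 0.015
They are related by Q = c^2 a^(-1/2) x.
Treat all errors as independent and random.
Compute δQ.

Relative error in a monomial: (δQ/Q)² = Σ (nᵢ · δxᵢ/xᵢ)².
  (2·δc/c)² = (2×0.0669)² = 0.0179;  (−½·δa/a)² = (-0.5×0.0504)² = 0.000635;  (1·δx/x)² = (1×0.00573)² = 3.28e-05
δQ/Q = √(0.0185) = 0.136
Q = 66500, so δQ = 0.136 × 66500 = 9050.

9050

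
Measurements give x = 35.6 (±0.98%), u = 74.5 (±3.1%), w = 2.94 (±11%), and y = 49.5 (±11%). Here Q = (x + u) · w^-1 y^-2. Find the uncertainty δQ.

Let h = x + u = 110. δh = √(δx² + δu²) = √(0.122 + 5.33) = 2.34, so δh/h = 0.0212.
Q is then a monomial in h, w, y:
δQ/Q = √((δh/h)² + (-1·δw/w)² + (-2·δy/y)²) = √(0.000450 + 0.0121 + 0.0484) = 0.247
Q = 0.0153, so δQ = 0.247 × 0.0153 = 0.00377.

0.00377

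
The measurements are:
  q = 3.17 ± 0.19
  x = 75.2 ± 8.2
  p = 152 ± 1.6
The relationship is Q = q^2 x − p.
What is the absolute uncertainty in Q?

122

Let w = q^2·x = 756. δw/w = √((2·δq/q)² + (1·δx/x)²) = √(0.0144 + 0.0119) = 0.162, so δw = 122.
Q = w − p: δQ = √(δw² + δp²) = √(15000 + 2.56) = 122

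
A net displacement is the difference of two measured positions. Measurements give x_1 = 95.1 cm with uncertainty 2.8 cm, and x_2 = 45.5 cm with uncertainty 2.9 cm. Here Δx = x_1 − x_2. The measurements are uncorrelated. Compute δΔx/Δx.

Absolute uncertainties add in quadrature for a linear combination:
  (δx_1)² = 7.84;  (δx_2)² = 8.41
δΔx = √(16.2) = 4.03 cm
Δx = 49.6 cm, so δΔx/Δx = 4.03/49.6 = 0.0813.

0.0813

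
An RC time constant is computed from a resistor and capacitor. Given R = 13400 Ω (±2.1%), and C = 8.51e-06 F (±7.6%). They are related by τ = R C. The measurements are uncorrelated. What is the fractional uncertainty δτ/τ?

For a monomial τ ∝ R, C, fractional errors add in quadrature:
  (1·δR/R)² = (1×0.0210)² = 0.000441;  (1·δC/C)² = (1×0.0760)² = 0.00578
δτ/τ = √(0.00622) = 0.0788

0.0788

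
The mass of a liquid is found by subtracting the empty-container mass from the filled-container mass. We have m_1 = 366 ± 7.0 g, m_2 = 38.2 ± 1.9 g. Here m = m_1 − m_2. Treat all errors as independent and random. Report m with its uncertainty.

Each term contributes (cᵢ δxᵢ)² to (δm)²:
  (δm_1)² = 49.0;  (δm_2)² = 3.61
δm = √(52.6) = 7.25 g
m = 328 g.

328 ± 7.25 g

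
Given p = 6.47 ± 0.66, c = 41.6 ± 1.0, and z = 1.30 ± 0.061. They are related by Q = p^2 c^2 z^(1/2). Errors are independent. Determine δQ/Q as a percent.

21.1%

Relative error in a monomial: (δQ/Q)² = Σ (nᵢ · δxᵢ/xᵢ)².
  (2·δp/p)² = (2×0.102)² = 0.0416;  (2·δc/c)² = (2×0.0240)² = 0.00231;  (½·δz/z)² = (0.5×0.0469)² = 0.000550
δQ/Q = √(0.0445) = 0.211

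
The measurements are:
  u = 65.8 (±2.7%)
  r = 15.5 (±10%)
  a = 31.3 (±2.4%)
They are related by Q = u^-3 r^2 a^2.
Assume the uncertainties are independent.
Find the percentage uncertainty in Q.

Products/powers → add relative errors in quadrature, weighted by exponent:
  (-3·δu/u)² = (-3×0.0270)² = 0.00656;  (2·δr/r)² = (2×0.100)² = 0.0400;  (2·δa/a)² = (2×0.0240)² = 0.00230
δQ/Q = √(0.0489) = 0.221

22.1%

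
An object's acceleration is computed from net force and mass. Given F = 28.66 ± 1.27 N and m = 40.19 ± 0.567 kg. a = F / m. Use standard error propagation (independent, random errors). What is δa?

0.0332 m/s^2

a is a product of powers, so relative uncertainties combine in quadrature:
  (1·δF/F)² = (1×0.0443)² = 0.00196;  (-1·δm/m)² = (-1×0.0141)² = 0.000199
δa/a = √(0.00216) = 0.0465
a = 0.7131 m/s^2, so δa = 0.0465 × 0.7131 = 0.0332 m/s^2.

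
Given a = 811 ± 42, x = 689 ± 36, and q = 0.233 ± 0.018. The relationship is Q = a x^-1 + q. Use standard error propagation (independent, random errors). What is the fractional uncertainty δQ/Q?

Let p = a·x^-1 = 1.18. δp/p = √((1·δa/a)² + (-1·δx/x)²) = √(0.00268 + 0.00273) = 0.0736, so δp = 0.0866.
Q = p + q: δQ = √(δp² + δq²) = √(0.00750 + 0.000324) = 0.0884
Q = 1.41, so δQ/Q = 0.0884/1.41 = 0.0627.

0.0627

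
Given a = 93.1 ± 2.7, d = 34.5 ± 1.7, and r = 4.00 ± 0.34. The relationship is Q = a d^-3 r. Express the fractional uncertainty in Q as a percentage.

17.3%

For a monomial Q ∝ a, d^-3, r, fractional errors add in quadrature:
  (1·δa/a)² = (1×0.0290)² = 0.000841;  (-3·δd/d)² = (-3×0.0493)² = 0.0219;  (1·δr/r)² = (1×0.0850)² = 0.00723
δQ/Q = √(0.0299) = 0.173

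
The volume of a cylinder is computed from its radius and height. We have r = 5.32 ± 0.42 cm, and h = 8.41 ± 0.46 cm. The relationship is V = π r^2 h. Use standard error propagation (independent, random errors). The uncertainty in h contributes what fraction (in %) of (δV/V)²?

(δV/V)² = (2·δr/r)² + (1·δh/h)²
  r term: (2×0.0789)² = 0.0249
  h term: (1×0.0547)² = 0.00299
Total = 0.0279. Share from h = 0.00299/0.0279 = 0.107.

10.7%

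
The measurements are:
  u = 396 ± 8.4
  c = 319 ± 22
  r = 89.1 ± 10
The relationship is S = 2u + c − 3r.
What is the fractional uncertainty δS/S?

For a sum/difference, combine absolute errors in quadrature:
  (2·δu)² = 282;  (δc)² = 484;  (3·δr)² = 900
δS = √(1670) = 40.8
S = 844, so δS/S = 40.8/844 = 0.0484.

0.0484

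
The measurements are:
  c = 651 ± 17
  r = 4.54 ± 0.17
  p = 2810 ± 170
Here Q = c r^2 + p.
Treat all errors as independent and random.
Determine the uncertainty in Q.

1080

Let w = c·r^2 = 13400. δw/w = √((1·δc/c)² + (2·δr/r)²) = √(0.000682 + 0.00561) = 0.0793, so δw = 1060.
Q = w + p: δQ = √(δw² + δp²) = √(1.13e+06 + 28900) = 1080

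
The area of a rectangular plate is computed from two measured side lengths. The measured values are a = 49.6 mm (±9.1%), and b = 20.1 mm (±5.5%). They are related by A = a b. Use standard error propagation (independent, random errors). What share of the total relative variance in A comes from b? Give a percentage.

(δA/A)² = (1·δa/a)² + (1·δb/b)²
  a term: (1×0.0910)² = 0.00828
  b term: (1×0.0550)² = 0.00302
Total = 0.0113. Share from b = 0.00302/0.0113 = 0.268.

26.8%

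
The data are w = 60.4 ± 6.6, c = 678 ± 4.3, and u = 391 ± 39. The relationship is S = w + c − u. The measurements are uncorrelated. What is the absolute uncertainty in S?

Sums and differences: (δS)² = Σ (cᵢ δxᵢ)².
  (δw)² = 43.6;  (δc)² = 18.5;  (δu)² = 1520
δS = √(1580) = 39.8

39.8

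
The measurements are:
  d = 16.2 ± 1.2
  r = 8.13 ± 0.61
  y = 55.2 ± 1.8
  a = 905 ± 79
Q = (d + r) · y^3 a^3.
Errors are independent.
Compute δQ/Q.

0.285

Let u = d + r = 24.3. δu = √(δd² + δr²) = √(1.44 + 0.372) = 1.35, so δu/u = 0.0553.
Q is then a monomial in u, y, a:
δQ/Q = √((δu/u)² + (3·δy/y)² + (3·δa/a)²) = √(0.00306 + 0.00957 + 0.0686) = 0.285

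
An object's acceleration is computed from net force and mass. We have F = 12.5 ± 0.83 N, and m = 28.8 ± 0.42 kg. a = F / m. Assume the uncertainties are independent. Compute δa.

For a monomial a ∝ F, m^-1, fractional errors add in quadrature:
  (1·δF/F)² = (1×0.0664)² = 0.00441;  (-1·δm/m)² = (-1×0.0146)² = 0.000213
δa/a = √(0.00462) = 0.0680
a = 0.434 m/s^2, so δa = 0.0680 × 0.434 = 0.0295 m/s^2.

0.0295 m/s^2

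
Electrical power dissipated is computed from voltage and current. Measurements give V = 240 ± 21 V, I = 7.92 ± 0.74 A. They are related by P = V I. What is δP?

243 W

Products/powers → add relative errors in quadrature, weighted by exponent:
  (1·δV/V)² = (1×0.0875)² = 0.00766;  (1·δI/I)² = (1×0.0934)² = 0.00873
δP/P = √(0.0164) = 0.128
P = 1900 W, so δP = 0.128 × 1900 = 243 W.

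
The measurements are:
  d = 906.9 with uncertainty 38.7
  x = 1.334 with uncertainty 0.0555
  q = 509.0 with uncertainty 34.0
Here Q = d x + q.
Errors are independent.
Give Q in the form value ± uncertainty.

Let p = d·x = 1210. δp/p = √((1·δd/d)² + (1·δx/x)²) = √(0.00182 + 0.00173) = 0.0596, so δp = 72.1.
Q = p + q: δQ = √(δp² + δq²) = √(5200 + 1160) = 79.7
Q = 1719.

1719 ± 79.7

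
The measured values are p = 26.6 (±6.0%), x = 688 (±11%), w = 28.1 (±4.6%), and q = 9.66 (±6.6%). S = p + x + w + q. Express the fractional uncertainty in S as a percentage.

Sums and differences: (δS)² = Σ (cᵢ δxᵢ)².
  (δp)² = 2.55;  (δx)² = 5730;  (δw)² = 1.67;  (δq)² = 0.406
δS = √(5730) = 75.7
S = 752, so δS/S = 75.7/752 = 0.101.

10.1%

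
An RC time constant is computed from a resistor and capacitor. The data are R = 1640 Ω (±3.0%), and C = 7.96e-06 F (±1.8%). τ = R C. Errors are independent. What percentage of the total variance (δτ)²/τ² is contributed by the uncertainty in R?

(δτ/τ)² = (1·δR/R)² + (1·δC/C)²
  R term: (1×0.0300)² = 0.000900
  C term: (1×0.0180)² = 0.000324
Total = 0.00122. Share from R = 0.000900/0.00122 = 0.735.

73.5%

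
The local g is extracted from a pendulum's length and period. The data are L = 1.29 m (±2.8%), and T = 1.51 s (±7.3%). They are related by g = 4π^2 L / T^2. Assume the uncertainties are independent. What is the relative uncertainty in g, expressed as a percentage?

14.9%

For a monomial g ∝ L, T^-2, fractional errors add in quadrature:
  (1·δL/L)² = (1×0.0280)² = 0.000784;  (-2·δT/T)² = (-2×0.0730)² = 0.0213
δg/g = √(0.0221) = 0.149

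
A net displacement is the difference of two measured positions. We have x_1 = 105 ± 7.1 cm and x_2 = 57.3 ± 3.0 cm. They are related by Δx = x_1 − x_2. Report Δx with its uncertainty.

47.7 ± 7.71 cm

Absolute uncertainties add in quadrature for a linear combination:
  (δx_1)² = 50.4;  (δx_2)² = 9.00
δΔx = √(59.4) = 7.71 cm
Δx = 47.7 cm.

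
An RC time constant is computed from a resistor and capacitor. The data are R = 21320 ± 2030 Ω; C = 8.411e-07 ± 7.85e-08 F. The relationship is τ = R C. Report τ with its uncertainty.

0.01793 ± 0.00239 s

Products/powers → add relative errors in quadrature, weighted by exponent:
  (1·δR/R)² = (1×0.0952)² = 0.00907;  (1·δC/C)² = (1×0.0933)² = 0.00871
δτ/τ = √(0.0178) = 0.133
τ = 0.01793 s, so δτ = 0.133 × 0.01793 = 0.00239 s.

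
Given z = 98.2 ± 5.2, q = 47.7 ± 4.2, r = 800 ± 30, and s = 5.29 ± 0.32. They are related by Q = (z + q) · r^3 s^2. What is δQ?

Let u = z + q = 146. δu = √(δz² + δq²) = √(27.0 + 17.6) = 6.68, so δu/u = 0.0458.
Q is then a monomial in u, r, s:
δQ/Q = √((δu/u)² + (3·δr/r)² + (2·δs/s)²) = √(0.00210 + 0.0127 + 0.0146) = 0.171
Q = 2.09e+12, so δQ = 0.171 × 2.09e+12 = 3.58e+11.

3.58e+11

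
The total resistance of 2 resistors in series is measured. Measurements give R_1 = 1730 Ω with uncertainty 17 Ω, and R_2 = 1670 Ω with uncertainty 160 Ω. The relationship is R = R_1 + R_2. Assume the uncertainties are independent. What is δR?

161 Ω

Each term contributes (cᵢ δxᵢ)² to (δR)²:
  (δR_1)² = 289;  (δR_2)² = 25600
δR = √(25900) = 161 Ω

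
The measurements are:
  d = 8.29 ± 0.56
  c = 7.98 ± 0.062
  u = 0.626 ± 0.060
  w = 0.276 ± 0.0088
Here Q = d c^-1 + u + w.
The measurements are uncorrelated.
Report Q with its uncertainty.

Let p = d·c^-1 = 1.04. δp/p = √((1·δd/d)² + (-1·δc/c)²) = √(0.00456 + 6.04e-05) = 0.0680, so δp = 0.0706.
Q = p + u + w: δQ = √(δp² + δu² + δw²) = √(0.00499 + 0.00360 + 7.74e-05) = 0.0931
Q = 1.94.

1.94 ± 0.0931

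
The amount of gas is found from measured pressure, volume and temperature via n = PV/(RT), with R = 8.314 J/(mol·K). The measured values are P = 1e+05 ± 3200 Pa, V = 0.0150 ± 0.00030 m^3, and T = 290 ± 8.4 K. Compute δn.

Relative error in a monomial: (δn/n)² = Σ (nᵢ · δxᵢ/xᵢ)².
  (1·δP/P)² = (1×0.0320)² = 0.00102;  (1·δV/V)² = (1×0.0200)² = 0.000400;  (-1·δT/T)² = (-1×0.0290)² = 0.000839
δn/n = √(0.00226) = 0.0476
n = 0.622 mol, so δn = 0.0476 × 0.622 = 0.0296 mol.

0.0296 mol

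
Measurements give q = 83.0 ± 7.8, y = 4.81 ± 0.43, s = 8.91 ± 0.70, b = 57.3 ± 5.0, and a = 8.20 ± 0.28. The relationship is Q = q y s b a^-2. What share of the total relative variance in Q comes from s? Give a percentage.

17.5%

(δQ/Q)² = (1·δq/q)² + (1·δy/y)² + (1·δs/s)² + (1·δb/b)² + (-2·δa/a)²
  q term: (1×0.0940)² = 0.00883
  y term: (1×0.0894)² = 0.00799
  s term: (1×0.0786)² = 0.00617
  b term: (1×0.0873)² = 0.00761
  a term: (-2×0.0341)² = 0.00466
Total = 0.0353. Share from s = 0.00617/0.0353 = 0.175.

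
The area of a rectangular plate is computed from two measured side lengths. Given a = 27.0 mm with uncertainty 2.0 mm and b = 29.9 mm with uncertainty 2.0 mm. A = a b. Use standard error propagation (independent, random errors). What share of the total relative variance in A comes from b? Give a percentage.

(δA/A)² = (1·δa/a)² + (1·δb/b)²
  a term: (1×0.0741)² = 0.00549
  b term: (1×0.0669)² = 0.00447
Total = 0.00996. Share from b = 0.00447/0.00996 = 0.449.

44.9%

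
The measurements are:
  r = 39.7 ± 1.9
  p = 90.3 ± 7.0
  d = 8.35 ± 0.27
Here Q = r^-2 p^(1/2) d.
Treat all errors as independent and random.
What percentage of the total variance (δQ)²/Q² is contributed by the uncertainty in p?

(δQ/Q)² = (-2·δr/r)² + (½·δp/p)² + (1·δd/d)²
  r term: (-2×0.0479)² = 0.00916
  p term: (0.5×0.0775)² = 0.00150
  d term: (1×0.0323)² = 0.00105
Total = 0.0117. Share from p = 0.00150/0.0117 = 0.128.

12.8%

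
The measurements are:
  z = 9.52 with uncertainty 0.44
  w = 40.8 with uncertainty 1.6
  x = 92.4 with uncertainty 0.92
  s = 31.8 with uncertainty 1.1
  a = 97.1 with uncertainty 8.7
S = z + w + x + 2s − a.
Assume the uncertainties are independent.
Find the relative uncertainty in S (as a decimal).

0.0840

Absolute uncertainties add in quadrature for a linear combination:
  (δz)² = 0.194;  (δw)² = 2.56;  (δx)² = 0.846;  (2·δs)² = 4.84;  (δa)² = 75.7
δS = √(84.1) = 9.17
S = 109, so δS/S = 9.17/109 = 0.0840.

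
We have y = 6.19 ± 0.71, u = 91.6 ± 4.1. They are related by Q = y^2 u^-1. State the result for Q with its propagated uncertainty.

Relative error in a monomial: (δQ/Q)² = Σ (nᵢ · δxᵢ/xᵢ)².
  (2·δy/y)² = (2×0.115)² = 0.0526;  (-1·δu/u)² = (-1×0.0448)² = 0.00200
δQ/Q = √(0.0546) = 0.234
Q = 0.418, so δQ = 0.234 × 0.418 = 0.0978.

0.418 ± 0.0978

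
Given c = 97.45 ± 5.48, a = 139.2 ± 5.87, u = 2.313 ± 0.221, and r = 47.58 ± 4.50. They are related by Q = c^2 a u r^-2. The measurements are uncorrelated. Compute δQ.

329

Q is a product of powers, so relative uncertainties combine in quadrature:
  (2·δc/c)² = (2×0.0562)² = 0.0126;  (1·δa/a)² = (1×0.0422)² = 0.00178;  (1·δu/u)² = (1×0.0955)² = 0.00913;  (-2·δr/r)² = (-2×0.0946)² = 0.0358
δQ/Q = √(0.0593) = 0.244
Q = 1351, so δQ = 0.244 × 1351 = 329.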